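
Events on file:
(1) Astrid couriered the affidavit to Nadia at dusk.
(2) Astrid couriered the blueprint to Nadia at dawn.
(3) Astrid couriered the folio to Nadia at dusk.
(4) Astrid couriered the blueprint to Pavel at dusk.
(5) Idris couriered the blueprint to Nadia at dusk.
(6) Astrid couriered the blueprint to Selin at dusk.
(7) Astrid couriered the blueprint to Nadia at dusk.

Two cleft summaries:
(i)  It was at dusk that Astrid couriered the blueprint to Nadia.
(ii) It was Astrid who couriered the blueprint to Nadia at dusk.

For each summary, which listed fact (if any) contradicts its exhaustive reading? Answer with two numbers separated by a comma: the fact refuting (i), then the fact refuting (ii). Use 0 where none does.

2, 5

(i): focus "at dusk". Looking for same agent, thing, recipient (Astrid / the blueprint / Nadia) with some other setting — fact (2) has at dawn there. Refuted.
(ii): focus "Astrid". Looking for same thing, recipient, setting (the blueprint / Nadia / at dusk) with some other agent — fact (5) has Idris there. Refuted.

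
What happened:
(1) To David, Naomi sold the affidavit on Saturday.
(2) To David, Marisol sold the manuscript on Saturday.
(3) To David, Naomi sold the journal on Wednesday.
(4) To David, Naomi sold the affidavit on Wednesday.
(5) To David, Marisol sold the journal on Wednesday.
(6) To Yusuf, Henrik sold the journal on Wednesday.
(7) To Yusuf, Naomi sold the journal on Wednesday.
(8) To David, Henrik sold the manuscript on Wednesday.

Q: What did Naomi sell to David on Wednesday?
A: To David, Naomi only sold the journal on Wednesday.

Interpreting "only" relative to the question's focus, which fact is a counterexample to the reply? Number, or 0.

The question "What did ...?" targets the thing, so in the reply the focus falls on "the journal".
"Only" then excludes alternative things while the background — agent = Naomi, recipient = David, setting = on Wednesday — is held fixed.
Fact (4) shares the background with a different thing (the affidavit) — counterexample.
(Fact (7) would refute a reading with focus on the recipient — but that is not what the question asks.)

4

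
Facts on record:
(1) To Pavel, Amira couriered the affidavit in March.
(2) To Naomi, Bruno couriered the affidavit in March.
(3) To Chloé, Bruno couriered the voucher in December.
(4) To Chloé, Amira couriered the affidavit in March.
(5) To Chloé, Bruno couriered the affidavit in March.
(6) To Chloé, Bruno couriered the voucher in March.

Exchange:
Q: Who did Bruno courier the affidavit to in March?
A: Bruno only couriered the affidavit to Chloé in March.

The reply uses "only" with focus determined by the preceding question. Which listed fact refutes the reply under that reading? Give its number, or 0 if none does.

Answering "Who did ... to ...?" puts focus on the recipient — here, "Chloé".
So "only" ranges over recipients; the rest (Bruno as agent and the affidavit as thing and in March as setting) is presupposed.
Fact (2) keeps Bruno as agent and the affidavit as thing and in March as setting but has recipient = Naomi; that refutes the reply.
(Fact (6) would refute a reading with focus on the thing — but that is not what the question asks.)

2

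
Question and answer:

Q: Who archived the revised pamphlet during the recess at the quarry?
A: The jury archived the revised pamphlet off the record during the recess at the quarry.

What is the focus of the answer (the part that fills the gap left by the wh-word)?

the jury

The wh-word "who" asks about the subject (agent).
In the answer, "the revised pamphlet", "at the quarry" and "during the recess" are given — repeated from the question.
"off the record" is also new, but it specifies the manner, which is not what the question asks about — so it is not the focus.
The constituent filling the subject (agent) gap is "the jury"; that is the focus.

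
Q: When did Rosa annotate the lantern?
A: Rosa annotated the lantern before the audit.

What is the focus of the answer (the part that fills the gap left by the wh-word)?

before the audit

The wh-word "when" asks about the time.
In the answer, "Rosa" and "the lantern" are given — repeated from the question.
The constituent filling the time gap is "before the audit"; that is the focus and would carry nuclear stress.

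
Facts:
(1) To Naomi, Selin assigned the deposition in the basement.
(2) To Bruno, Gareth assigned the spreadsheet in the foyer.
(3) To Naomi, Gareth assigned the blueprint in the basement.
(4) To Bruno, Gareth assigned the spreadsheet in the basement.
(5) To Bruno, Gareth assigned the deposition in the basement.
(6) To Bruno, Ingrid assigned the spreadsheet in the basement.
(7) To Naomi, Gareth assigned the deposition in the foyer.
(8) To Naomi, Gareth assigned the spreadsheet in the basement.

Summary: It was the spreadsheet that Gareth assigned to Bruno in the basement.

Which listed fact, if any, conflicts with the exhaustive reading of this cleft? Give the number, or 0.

5

The cleft puts "the spreadsheet" in focus and presupposes the open proposition with same agent, recipient, setting (Gareth / Bruno / in the basement).
Exhaustivity: the spreadsheet is the only thing satisfying that background.
But fact (5) also has same agent, recipient, setting (Gareth / Bruno / in the basement), with thing = the deposition — so the exhaustive reading fails.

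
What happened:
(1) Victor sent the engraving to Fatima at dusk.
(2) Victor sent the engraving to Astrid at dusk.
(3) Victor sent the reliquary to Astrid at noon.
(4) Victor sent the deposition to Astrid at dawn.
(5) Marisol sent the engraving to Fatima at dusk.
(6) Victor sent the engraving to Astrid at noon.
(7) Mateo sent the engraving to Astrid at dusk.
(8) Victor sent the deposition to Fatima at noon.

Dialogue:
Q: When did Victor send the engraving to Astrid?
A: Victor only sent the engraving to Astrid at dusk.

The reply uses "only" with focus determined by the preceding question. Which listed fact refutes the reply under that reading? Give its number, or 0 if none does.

6

The question "When did ...?" targets the setting, so in the reply the focus falls on "at dusk".
So "only" ranges over settings; the rest (Victor as agent and the engraving as thing and Astrid as recipient) is presupposed.
Fact (6) keeps Victor as agent and the engraving as thing and Astrid as recipient but has setting = at noon; that refutes the reply.
(Fact (1) would refute a reading with focus on the recipient — but that is not what the question asks.)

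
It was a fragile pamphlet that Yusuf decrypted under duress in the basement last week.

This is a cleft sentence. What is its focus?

a fragile pamphlet

In an it-cleft "It was X that/who ...", the clefted constituent X is the focus; the that/who-clause expresses the presupposed open proposition.
Here the focus is "a fragile pamphlet". The backgrounded (presupposed) material includes "Yusuf", "in the basement", "under duress" and "last week".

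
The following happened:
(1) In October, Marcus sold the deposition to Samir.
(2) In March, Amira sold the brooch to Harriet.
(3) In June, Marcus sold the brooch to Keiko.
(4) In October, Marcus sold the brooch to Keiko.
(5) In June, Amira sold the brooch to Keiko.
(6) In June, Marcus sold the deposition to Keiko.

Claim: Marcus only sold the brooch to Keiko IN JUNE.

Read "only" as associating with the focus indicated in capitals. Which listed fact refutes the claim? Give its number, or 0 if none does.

4

The capitals mark "in June" as focus. So "only" rules out other settings, with the rest (same agent, thing, recipient (Marcus / the brooch / Keiko)) as background.
Fact (4) shares the background but differs in setting (in October) — a counterexample.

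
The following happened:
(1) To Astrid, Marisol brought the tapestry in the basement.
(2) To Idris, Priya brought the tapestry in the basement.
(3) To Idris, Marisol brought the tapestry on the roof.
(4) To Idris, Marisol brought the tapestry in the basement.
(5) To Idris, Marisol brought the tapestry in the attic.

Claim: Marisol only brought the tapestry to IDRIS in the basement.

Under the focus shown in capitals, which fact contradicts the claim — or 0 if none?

The capitals mark "Idris" as focus. So "only" rules out other recipients, with the rest (agent = Marisol, thing = the tapestry, setting = in the basement) as background.
Fact (1) shares the background but differs in recipient (Astrid) — a counterexample.

1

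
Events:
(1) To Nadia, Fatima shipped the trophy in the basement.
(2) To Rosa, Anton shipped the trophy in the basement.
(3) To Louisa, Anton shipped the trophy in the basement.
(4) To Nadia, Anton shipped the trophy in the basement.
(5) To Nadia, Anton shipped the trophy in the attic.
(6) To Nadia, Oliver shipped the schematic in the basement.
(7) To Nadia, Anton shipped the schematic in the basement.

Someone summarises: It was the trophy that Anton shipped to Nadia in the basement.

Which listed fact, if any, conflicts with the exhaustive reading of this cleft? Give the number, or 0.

Focus of the cleft: "the trophy" (the thing). Presupposed background: agent = Anton, recipient = Nadia, setting = in the basement.
Exhaustivity: the trophy is the only thing satisfying that background.
But fact (7) also has agent = Anton, recipient = Nadia, setting = in the basement, with thing = the schematic — so the exhaustive reading fails.

7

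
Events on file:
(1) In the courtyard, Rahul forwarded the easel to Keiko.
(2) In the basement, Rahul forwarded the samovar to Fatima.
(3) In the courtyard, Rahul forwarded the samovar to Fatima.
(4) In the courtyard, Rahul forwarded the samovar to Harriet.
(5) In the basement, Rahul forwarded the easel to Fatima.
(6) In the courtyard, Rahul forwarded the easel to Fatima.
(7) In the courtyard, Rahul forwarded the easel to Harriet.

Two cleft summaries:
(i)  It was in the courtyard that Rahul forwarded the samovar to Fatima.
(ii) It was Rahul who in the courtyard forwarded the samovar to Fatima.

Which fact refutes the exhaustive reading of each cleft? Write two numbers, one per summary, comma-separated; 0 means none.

2, 0

Summary (i) focuses "in the courtyard" (the setting); background same agent, thing, recipient (Rahul / the samovar / Fatima). Fact (2) matches that background with setting = in the basement — refutes (i).
Summary (ii) focuses "Rahul" (the agent); background same thing, recipient, setting (the samovar / Fatima / in the courtyard). No fact matches that background with a different agent, so 0.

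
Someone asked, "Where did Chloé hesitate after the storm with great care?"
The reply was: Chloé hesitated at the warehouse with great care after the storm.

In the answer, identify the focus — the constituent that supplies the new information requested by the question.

The wh-word "where" asks about the location.
In the answer, "Chloé", "with great care" and "after the storm" are given — repeated from the question.
The constituent filling the location gap is "at the warehouse"; that is the focus and would carry nuclear stress.

at the warehouse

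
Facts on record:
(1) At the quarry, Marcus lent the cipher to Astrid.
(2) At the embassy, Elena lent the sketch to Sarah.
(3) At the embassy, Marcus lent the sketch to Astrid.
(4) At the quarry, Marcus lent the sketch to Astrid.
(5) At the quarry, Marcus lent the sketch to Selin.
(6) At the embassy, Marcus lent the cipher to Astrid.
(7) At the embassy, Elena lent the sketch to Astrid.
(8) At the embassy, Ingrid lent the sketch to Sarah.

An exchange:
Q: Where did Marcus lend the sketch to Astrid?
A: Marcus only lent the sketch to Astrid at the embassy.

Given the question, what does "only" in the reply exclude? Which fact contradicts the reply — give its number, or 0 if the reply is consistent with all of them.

Answering "Where did ...?" puts focus on the setting — here, "at the embassy".
So "only" ranges over settings; the rest (same agent, thing, recipient (Marcus / the sketch / Astrid)) is presupposed.
Fact (4) keeps same agent, thing, recipient (Marcus / the sketch / Astrid) but has setting = at the quarry; that refutes the reply.
(Fact (6) would refute a reading with focus on the thing — but that is not what the question asks.)

4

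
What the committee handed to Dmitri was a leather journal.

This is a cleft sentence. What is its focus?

In a pseudo-cleft "What ... was X", the post-copular constituent X is the focus.
Here the focus is "a leather journal". The backgrounded (presupposed) material includes "the committee" and "to Dmitri".

a leather journal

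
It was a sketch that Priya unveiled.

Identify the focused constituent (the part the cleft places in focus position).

In an it-cleft "It was X that/who ...", the clefted constituent X is the focus; the that/who-clause expresses the presupposed open proposition.
Here the focus is "a sketch". The backgrounded (presupposed) material includes "Priya".

a sketch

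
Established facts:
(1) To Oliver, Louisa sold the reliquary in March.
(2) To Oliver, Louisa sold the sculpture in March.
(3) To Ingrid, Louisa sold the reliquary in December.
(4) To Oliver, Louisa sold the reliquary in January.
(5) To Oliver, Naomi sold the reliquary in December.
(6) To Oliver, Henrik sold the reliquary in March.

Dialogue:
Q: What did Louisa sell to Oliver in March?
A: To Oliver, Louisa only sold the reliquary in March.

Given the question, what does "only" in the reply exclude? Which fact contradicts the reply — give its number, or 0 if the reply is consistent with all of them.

The question "What did ...?" targets the thing, so in the reply the focus falls on "the reliquary".
"Only" then excludes alternative things while the background — same agent, recipient, setting (Louisa / Oliver / in March) — is held fixed.
Fact (2) keeps same agent, recipient, setting (Louisa / Oliver / in March) but has thing = the sculpture; that refutes the reply.
(Fact (4) would refute a reading with focus on the setting — but that is not what the question asks.)

2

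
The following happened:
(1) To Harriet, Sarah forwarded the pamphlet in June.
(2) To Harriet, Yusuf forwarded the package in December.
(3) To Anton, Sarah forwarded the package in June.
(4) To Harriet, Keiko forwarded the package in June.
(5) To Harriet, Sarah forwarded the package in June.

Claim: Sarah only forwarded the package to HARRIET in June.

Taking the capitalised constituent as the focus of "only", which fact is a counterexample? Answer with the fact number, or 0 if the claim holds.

The capitals mark "Harriet" as focus. So "only" rules out other recipients, with the rest (same agent, thing, setting (Sarah / the package / in June)) as background.
Fact (3) shares the background but differs in recipient (Anton) — a counterexample.

3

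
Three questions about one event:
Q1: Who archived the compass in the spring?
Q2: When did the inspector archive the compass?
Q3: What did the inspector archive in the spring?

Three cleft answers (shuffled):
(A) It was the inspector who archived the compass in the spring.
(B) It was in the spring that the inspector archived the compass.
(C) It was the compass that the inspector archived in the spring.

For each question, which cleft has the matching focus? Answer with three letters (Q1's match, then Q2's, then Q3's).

Q1 asks about the subject (agent); cleft (A) focuses "the inspector", which is the subject (agent) — so Q1 → A.
Q2 asks about the time; cleft (B) focuses "in the spring", which is the time — so Q2 → B.
Q3 asks about the direct object; cleft (C) focuses "the compass", which is the direct object — so Q3 → C.
Mapping: Q1→A, Q2→B, Q3→C.

ABC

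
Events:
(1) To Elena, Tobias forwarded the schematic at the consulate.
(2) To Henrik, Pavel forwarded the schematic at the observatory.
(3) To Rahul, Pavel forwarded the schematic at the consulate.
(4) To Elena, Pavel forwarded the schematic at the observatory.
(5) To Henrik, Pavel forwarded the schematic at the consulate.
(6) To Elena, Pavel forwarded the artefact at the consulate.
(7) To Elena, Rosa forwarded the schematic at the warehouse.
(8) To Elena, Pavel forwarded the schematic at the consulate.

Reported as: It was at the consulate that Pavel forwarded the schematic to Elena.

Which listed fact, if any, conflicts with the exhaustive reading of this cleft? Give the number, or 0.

4

The cleft puts "at the consulate" in focus and presupposes the open proposition with same agent, thing, recipient (Pavel / the schematic / Elena).
The exhaustive reading says no other setting fits that background.
Fact (4) shares the background but with setting = at the observatory; exhaustivity is violated.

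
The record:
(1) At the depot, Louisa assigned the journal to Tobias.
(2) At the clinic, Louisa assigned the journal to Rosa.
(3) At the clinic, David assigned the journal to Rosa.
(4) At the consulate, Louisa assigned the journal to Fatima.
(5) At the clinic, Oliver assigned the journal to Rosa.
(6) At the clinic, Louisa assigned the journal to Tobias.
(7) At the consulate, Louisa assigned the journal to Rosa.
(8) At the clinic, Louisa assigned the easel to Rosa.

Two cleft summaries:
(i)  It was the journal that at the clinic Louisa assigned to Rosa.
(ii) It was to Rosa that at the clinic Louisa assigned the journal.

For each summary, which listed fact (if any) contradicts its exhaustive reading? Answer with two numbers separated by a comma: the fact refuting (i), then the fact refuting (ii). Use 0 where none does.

(i): focus "the journal". Looking for Louisa as agent and Rosa as recipient and at the clinic as setting with some other thing — fact (8) has the easel there. Refuted.
(ii): focus "Rosa". Looking for Louisa as agent and the journal as thing and at the clinic as setting with some other recipient — fact (6) has Tobias there. Refuted.

8, 6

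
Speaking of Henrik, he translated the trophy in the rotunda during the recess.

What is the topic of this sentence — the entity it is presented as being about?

The construction explicitly marks "Henrik" as what the sentence is about — the topic.
The remainder of the clause is the comment (what is said about the topic).

Henrik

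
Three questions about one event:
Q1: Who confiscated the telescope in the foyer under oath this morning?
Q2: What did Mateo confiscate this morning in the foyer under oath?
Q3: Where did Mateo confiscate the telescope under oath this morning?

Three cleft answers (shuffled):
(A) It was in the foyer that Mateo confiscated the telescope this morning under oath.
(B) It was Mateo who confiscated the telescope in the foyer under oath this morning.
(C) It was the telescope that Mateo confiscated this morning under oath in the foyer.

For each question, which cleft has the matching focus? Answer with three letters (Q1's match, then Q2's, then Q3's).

Q1 asks about the subject (agent); cleft (B) focuses "Mateo", which is the subject (agent) — so Q1 → B.
Q2 asks about the direct object; cleft (C) focuses "the telescope", which is the direct object — so Q2 → C.
Q3 asks about the location; cleft (A) focuses "in the foyer", which is the location — so Q3 → A.
Mapping: Q1→B, Q2→C, Q3→A.

BCA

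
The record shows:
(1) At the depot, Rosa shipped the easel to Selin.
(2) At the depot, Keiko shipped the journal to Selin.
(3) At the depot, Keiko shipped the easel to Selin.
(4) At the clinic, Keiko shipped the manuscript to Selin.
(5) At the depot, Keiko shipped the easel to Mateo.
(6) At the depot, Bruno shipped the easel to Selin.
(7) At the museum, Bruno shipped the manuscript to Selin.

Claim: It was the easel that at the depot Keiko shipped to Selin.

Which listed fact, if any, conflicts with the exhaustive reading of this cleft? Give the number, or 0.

2

Focus of the cleft: "the easel" (the thing). Presupposed background: agent = Keiko, recipient = Selin, setting = at the depot.
Exhaustivity: the easel is the only thing satisfying that background.
But fact (2) also has agent = Keiko, recipient = Selin, setting = at the depot, with thing = the journal — so the exhaustive reading fails.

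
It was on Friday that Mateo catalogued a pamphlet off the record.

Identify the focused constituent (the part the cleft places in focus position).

In an it-cleft "It was X that/who ...", the clefted constituent X is the focus; the that/who-clause expresses the presupposed open proposition.
Here the focus is "on Friday". The backgrounded (presupposed) material includes "Mateo", "a pamphlet" and "off the record".

on Friday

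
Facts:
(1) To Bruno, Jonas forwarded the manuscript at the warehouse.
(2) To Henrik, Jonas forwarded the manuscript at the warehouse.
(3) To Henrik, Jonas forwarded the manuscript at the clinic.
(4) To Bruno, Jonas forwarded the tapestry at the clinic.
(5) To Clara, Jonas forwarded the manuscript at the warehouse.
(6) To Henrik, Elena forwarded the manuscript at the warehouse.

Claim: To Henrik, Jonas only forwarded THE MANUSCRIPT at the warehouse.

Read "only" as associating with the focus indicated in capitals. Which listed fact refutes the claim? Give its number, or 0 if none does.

The capitals mark "the manuscript" as focus. So "only" rules out other things, with the rest (same agent, recipient, setting (Jonas / Henrik / at the warehouse)) as background.
No fact matches same agent, recipient, setting (Jonas / Henrik / at the warehouse) with a different thing — every other fact differs on at least one backgrounded slot. So no fact refutes it.

0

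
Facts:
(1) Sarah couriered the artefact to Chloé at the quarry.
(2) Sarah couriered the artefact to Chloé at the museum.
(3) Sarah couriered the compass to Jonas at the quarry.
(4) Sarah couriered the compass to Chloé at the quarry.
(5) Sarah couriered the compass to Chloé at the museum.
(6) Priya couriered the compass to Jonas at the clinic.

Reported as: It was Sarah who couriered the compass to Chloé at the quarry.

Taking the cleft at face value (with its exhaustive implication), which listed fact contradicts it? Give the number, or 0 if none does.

Focus of the cleft: "Sarah" (the agent). Presupposed background: same thing, recipient, setting (the compass / Chloé / at the quarry).
Exhaustivity: Sarah is the only agent satisfying that background.
No listed fact matches the background with a different agent. Exhaustivity holds.

0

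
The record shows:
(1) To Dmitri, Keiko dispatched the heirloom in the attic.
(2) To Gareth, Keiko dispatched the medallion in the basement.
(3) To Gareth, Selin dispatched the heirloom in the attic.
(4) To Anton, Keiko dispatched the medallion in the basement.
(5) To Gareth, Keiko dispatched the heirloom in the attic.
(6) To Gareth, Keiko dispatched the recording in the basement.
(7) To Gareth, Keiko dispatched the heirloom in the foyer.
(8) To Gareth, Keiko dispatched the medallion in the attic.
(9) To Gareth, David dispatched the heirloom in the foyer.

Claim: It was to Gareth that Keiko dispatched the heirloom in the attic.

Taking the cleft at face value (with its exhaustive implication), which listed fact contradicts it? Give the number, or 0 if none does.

1

The cleft puts "Gareth" in focus and presupposes the open proposition with Keiko as agent and the heirloom as thing and in the attic as setting.
Exhaustivity: Gareth is the only recipient satisfying that background.
Fact (1) shares the background but with recipient = Dmitri; exhaustivity is violated.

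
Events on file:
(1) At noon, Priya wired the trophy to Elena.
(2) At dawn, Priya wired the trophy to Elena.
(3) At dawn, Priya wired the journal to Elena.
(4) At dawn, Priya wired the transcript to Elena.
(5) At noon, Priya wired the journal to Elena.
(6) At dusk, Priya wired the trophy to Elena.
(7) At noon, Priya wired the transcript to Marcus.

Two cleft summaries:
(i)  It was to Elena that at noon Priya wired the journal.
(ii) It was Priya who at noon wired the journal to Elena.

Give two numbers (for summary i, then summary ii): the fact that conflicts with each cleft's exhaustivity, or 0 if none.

(i): focus "Elena". No fact shares Priya as agent and the journal as thing and at noon as setting with a different recipient. 0.
(ii): focus "Priya". No fact shares the journal as thing and Elena as recipient and at noon as setting with a different agent. 0.

0, 0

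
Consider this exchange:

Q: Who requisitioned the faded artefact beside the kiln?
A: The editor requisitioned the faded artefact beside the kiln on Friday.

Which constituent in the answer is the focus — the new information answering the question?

The wh-word "who" asks about the subject (agent).
In the answer, "the faded artefact" and "beside the kiln" are given — repeated from the question.
"on Friday" is also new, but it specifies the time, which is not what the question asks about — so it is not the focus.
The constituent filling the subject (agent) gap is "the editor"; that is the focus.

the editor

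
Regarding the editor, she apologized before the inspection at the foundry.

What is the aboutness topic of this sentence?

The construction explicitly marks "the editor" as what the sentence is about — the topic.
The remainder of the clause is the comment (what is said about the topic).

the editor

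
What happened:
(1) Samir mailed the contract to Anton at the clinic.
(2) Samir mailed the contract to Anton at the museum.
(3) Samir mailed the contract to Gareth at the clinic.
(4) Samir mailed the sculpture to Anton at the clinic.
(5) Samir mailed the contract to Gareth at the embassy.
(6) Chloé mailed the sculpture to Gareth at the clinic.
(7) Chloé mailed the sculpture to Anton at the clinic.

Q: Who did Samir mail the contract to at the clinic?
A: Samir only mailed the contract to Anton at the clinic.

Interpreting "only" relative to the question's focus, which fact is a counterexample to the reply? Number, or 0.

Answering "Who did ... to ...?" puts focus on the recipient — here, "Anton".
"Only" then excludes alternative recipients while the background — agent = Samir, thing = the contract, setting = at the clinic — is held fixed.
Fact (3) shares the background with a different recipient (Gareth) — counterexample.
(Fact (2) would refute a reading with focus on the setting — but that is not what the question asks.)

3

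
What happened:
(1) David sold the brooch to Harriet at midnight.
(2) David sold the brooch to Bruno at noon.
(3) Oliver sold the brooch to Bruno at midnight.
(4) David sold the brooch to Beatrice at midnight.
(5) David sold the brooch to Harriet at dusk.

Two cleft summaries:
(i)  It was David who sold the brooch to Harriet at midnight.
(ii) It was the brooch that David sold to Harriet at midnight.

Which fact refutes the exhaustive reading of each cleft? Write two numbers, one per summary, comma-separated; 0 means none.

Summary (i) focuses "David" (the agent); background the brooch as thing and Harriet as recipient and at midnight as setting. No fact matches that background with a different agent, so 0.
Summary (ii) focuses "the brooch" (the thing); background David as agent and Harriet as recipient and at midnight as setting. No fact matches that background with a different thing, so 0.

0, 0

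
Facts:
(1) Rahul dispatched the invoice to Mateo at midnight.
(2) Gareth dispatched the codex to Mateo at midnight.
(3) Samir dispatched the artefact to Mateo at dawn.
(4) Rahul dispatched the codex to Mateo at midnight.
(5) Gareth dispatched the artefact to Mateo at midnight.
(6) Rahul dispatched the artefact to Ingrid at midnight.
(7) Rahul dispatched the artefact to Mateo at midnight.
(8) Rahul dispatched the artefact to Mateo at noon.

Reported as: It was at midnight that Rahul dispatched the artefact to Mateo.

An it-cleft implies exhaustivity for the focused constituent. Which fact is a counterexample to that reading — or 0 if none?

Focus of the cleft: "at midnight" (the setting). Presupposed background: same agent, thing, recipient (Rahul / the artefact / Mateo).
Exhaustivity: at midnight is the only setting satisfying that background.
Fact (8) shares the background but with setting = at noon; exhaustivity is violated.

8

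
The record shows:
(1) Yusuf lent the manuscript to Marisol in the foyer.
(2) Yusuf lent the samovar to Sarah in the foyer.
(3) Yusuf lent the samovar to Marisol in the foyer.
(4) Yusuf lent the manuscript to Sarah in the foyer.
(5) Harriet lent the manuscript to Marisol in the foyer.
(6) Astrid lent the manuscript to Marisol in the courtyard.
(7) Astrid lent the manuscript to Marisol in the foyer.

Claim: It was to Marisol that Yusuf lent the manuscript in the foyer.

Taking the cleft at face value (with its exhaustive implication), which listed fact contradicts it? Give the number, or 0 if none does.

4

Focus of the cleft: "Marisol" (the recipient). Presupposed background: same agent, thing, setting (Yusuf / the manuscript / in the foyer).
The exhaustive reading says no other recipient fits that background.
But fact (4) also has same agent, thing, setting (Yusuf / the manuscript / in the foyer), with recipient = Sarah — so the exhaustive reading fails.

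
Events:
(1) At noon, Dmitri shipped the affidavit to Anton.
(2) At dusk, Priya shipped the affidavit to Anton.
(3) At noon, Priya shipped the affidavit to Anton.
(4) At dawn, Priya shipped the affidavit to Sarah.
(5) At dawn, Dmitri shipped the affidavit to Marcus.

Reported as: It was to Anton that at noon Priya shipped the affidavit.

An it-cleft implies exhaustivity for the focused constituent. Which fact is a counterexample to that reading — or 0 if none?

The cleft puts "Anton" in focus and presupposes the open proposition with agent = Priya, thing = the affidavit, setting = at noon.
The exhaustive reading says no other recipient fits that background.
Every other fact differs from the presupposition on some backgrounded slot, so none challenges the exhaustivity.

0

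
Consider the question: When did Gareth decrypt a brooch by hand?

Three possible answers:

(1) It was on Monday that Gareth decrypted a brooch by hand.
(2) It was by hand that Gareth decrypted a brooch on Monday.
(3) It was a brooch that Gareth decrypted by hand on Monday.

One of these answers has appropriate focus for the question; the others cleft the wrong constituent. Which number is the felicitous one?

The question word "when" targets the time.
Option (1) clefts "on Monday" — that matches what the question asks about.
Option (2) clefts "by hand" — the manner, not what was asked.
Option (3) clefts "a brooch" — the direct object, not what was asked.
So the congruent reply is (1).

1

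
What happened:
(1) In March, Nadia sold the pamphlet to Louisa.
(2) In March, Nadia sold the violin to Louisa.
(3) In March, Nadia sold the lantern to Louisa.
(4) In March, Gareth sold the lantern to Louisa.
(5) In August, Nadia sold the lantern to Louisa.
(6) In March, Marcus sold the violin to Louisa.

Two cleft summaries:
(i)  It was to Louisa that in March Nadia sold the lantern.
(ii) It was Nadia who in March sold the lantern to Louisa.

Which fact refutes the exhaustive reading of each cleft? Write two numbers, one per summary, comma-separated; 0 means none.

0, 4

Summary (i) focuses "Louisa" (the recipient); background Nadia as agent and the lantern as thing and in March as setting. No fact matches that background with a different recipient, so 0.
Summary (ii) focuses "Nadia" (the agent); background the lantern as thing and Louisa as recipient and in March as setting. Fact (4) matches that background with agent = Gareth — refutes (ii).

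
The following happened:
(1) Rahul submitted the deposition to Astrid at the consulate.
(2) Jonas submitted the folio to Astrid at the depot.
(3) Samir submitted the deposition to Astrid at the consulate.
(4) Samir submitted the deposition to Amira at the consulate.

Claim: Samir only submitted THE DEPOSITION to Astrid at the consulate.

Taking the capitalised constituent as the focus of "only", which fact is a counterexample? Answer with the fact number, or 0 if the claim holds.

0

The capitals mark "the deposition" as focus. So "only" rules out other things, with the rest (Samir as agent and Astrid as recipient and at the consulate as setting) as background.
No fact matches Samir as agent and Astrid as recipient and at the consulate as setting with a different thing — every other fact differs on at least one backgrounded slot. So no fact refutes it.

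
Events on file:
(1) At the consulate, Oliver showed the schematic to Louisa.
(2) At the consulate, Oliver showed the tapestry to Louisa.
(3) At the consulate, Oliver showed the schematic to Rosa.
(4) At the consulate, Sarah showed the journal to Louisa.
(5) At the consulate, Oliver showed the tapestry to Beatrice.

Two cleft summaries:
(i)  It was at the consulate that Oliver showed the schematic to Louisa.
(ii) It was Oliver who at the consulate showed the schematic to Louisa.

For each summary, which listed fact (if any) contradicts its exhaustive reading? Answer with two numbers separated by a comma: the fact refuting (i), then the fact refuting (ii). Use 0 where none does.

Summary (i) focuses "at the consulate" (the setting); background Oliver as agent and the schematic as thing and Louisa as recipient. No fact matches that background with a different setting, so 0.
Summary (ii) focuses "Oliver" (the agent); background the schematic as thing and Louisa as recipient and at the consulate as setting. No fact matches that background with a different agent, so 0.

0, 0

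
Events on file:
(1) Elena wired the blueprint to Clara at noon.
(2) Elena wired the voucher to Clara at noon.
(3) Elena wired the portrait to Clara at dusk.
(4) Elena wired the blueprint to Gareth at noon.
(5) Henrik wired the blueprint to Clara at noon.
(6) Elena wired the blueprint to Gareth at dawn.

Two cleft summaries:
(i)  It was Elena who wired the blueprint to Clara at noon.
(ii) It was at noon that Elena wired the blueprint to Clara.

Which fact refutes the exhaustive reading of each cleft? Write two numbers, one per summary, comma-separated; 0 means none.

5, 0

(i): focus "Elena". Looking for thing = the blueprint, recipient = Clara, setting = at noon with some other agent — fact (5) has Henrik there. Refuted.
(ii): focus "at noon". No fact shares agent = Elena, thing = the blueprint, recipient = Clara with a different setting. 0.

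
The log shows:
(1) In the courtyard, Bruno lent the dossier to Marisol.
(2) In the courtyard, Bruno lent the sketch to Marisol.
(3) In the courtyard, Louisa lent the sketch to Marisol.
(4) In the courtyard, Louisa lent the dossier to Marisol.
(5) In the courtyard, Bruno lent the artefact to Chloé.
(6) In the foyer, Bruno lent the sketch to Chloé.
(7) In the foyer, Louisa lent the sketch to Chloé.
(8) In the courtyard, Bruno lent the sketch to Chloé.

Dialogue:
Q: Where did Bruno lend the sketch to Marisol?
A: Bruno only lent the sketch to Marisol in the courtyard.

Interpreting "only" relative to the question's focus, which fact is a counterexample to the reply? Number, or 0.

0

The question "Where did ...?" targets the setting, so in the reply the focus falls on "in the courtyard".
So "only" ranges over settings; the rest (Bruno as agent and the sketch as thing and Marisol as recipient) is presupposed.
No listed fact shares that background with another setting. Nothing contradicts the reply.
(Fact (8) would refute a reading with focus on the recipient — but that is not what the question asks.)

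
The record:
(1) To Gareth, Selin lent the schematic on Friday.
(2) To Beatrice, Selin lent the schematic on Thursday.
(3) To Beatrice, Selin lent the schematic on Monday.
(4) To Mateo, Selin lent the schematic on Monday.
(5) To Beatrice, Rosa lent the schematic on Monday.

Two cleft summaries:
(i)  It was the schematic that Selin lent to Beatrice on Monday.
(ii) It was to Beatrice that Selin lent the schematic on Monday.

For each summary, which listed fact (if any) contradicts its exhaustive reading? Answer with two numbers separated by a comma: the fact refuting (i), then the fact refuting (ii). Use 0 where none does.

(i): focus "the schematic". No fact shares same agent, recipient, setting (Selin / Beatrice / on Monday) with a different thing. 0.
(ii): focus "Beatrice". Looking for same agent, thing, setting (Selin / the schematic / on Monday) with some other recipient — fact (4) has Mateo there. Refuted.

0, 4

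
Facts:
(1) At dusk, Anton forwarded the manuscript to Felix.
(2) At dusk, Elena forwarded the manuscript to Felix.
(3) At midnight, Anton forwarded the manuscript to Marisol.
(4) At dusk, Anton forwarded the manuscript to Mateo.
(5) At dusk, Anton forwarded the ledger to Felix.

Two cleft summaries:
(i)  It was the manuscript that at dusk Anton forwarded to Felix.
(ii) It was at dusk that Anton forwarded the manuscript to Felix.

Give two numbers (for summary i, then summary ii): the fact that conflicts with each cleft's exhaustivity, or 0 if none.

5, 0

Summary (i) focuses "the manuscript" (the thing); background Anton as agent and Felix as recipient and at dusk as setting. Fact (5) matches that background with thing = the ledger — refutes (i).
Summary (ii) focuses "at dusk" (the setting); background Anton as agent and the manuscript as thing and Felix as recipient. No fact matches that background with a different setting, so 0.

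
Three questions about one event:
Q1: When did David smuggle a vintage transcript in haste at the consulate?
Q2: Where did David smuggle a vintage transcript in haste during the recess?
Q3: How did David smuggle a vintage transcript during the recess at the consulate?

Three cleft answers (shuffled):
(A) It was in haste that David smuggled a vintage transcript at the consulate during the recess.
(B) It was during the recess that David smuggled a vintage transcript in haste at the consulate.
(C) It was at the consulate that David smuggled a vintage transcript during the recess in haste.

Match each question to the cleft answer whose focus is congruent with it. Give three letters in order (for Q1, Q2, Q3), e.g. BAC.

BCA

Q1 asks about the time; cleft (B) focuses "during the recess", which is the time — so Q1 → B.
Q2 asks about the location; cleft (C) focuses "at the consulate", which is the location — so Q2 → C.
Q3 asks about the manner; cleft (A) focuses "in haste", which is the manner — so Q3 → A.
Mapping: Q1→B, Q2→C, Q3→A.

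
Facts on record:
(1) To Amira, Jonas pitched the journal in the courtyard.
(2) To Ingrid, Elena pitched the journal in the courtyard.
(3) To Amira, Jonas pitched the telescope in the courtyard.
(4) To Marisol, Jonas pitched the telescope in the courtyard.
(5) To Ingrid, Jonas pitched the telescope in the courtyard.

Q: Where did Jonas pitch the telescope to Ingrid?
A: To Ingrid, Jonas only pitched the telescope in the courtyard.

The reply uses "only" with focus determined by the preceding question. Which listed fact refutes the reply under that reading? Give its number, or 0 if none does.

Answering "Where did ...?" puts focus on the setting — here, "in the courtyard".
So "only" ranges over settings; the rest (Jonas as agent and the telescope as thing and Ingrid as recipient) is presupposed.
No listed fact shares that background with another setting. Nothing contradicts the reply.
(Fact (3) would refute a reading with focus on the recipient — but that is not what the question asks.)

0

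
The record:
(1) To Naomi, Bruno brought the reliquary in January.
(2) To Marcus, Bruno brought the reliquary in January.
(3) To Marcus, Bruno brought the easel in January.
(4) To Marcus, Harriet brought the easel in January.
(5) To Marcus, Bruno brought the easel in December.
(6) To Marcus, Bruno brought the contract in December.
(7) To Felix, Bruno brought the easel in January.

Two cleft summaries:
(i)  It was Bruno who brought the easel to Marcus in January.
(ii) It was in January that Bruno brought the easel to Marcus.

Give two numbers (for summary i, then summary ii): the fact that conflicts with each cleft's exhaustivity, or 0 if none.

4, 5

(i): focus "Bruno". Looking for thing = the easel, recipient = Marcus, setting = in January with some other agent — fact (4) has Harriet there. Refuted.
(ii): focus "in January". Looking for agent = Bruno, thing = the easel, recipient = Marcus with some other setting — fact (5) has in December there. Refuted.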